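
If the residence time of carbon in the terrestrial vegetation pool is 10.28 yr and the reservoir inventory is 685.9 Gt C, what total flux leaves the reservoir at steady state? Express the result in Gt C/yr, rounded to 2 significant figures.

67 Gt C/yr

F = M / τ = 685.9 / 10.28 = 66.72 Gt C/yr.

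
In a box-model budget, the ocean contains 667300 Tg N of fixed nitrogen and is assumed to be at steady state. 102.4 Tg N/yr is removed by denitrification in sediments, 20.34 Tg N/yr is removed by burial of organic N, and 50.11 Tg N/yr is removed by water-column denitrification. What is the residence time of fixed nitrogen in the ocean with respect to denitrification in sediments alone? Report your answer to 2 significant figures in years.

6500 yr

Residence time with respect to a single sink: τ = M / F_sink.
τ = 667300 / 102.4 = 6517 yr.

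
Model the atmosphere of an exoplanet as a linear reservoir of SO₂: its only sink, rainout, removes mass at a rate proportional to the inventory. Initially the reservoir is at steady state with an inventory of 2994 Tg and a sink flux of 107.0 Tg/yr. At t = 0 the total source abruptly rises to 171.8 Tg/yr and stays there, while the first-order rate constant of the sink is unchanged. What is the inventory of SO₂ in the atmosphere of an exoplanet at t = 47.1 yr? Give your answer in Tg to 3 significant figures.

The sink rate constant is k = F₀/M₀ = 107.0/2994 = 0.03574 yr⁻¹.
Solving dM/dt = F₁ − kM with M(0) = M₀ gives M(t) = F₁/k + (M₀ − F₁/k)·e^(−kt).
F₁/k = 171.8/0.03574 = 4807.2 Tg; kt = 0.03574 × 47.1 = 1.683, e^(−kt) = 0.1858.
M(47.1) = 4807.2 + (2994 − 4807.2) × 0.1858 = 4807.2 − 336.8 = 4470.4 Tg.

4470 Tg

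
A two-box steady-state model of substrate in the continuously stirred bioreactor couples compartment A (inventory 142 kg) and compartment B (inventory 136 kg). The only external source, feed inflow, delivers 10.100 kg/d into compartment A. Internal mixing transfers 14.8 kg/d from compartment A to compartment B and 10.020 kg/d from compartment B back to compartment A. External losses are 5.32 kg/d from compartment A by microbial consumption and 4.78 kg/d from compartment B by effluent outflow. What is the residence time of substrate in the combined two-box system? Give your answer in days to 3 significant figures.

For the system as a whole, the A↔B exchange is internal and contributes nothing to the throughput; only the external sinks remove mass.
M_total = 142 + 136 = 278.00 kg.
ΣF_external_out = 5.32 + 4.78 = 10.100 kg/d.
τ = M_total / ΣF_ext = 278.00 / 10.100 = 27.52 d.

27.5 d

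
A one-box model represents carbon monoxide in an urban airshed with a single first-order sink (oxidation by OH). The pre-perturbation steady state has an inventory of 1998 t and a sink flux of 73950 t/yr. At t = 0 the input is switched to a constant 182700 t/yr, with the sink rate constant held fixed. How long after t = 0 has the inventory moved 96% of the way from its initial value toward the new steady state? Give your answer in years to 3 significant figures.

0.0870 yr

τ = M₀/F₀ = 1998/73950 = 0.02702 yr.
The remaining gap fraction is e^(−t/τ); 96% covered ⇒ e^(−t/τ) = 0.0400.
t = −τ ln(0.0400) = 0.02702 × 3.219 = 0.08697 yr.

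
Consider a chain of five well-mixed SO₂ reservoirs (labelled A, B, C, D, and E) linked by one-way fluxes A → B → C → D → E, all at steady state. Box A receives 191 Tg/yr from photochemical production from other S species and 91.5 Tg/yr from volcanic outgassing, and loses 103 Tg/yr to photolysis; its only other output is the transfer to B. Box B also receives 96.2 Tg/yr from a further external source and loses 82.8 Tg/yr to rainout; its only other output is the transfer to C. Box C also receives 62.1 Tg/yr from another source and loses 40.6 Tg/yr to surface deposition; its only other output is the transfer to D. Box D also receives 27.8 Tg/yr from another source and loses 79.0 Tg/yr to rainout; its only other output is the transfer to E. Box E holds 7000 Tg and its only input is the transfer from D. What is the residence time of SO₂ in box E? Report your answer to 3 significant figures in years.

Box A: F(A→B) = (191 + 91.5) − 103 = 179.50 Tg/yr.
Box B: F(B→C) = (179.50 + 96.2) − 82.8 = 192.90 Tg/yr.
Box C: F(C→D) = (192.90 + 62.1) − 40.6 = 214.40 Tg/yr.
Box D: F(D→E) = (214.40 + 27.8) − 79.0 = 163.20 Tg/yr.
Box E throughput = its input = 163.20 Tg/yr; τ = 7000 / 163.20 = 42.89 yr.

42.9 yr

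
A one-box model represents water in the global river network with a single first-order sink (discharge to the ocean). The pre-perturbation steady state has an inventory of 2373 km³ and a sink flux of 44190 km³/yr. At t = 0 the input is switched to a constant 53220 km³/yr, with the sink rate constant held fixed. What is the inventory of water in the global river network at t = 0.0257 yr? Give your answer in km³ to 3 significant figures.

2560 km³

τ = M₀/F₀ = 2373/44190 = 0.05370 yr; rate constant k = 1/τ.
New steady state M_∞ = F₁/k = F₁·τ = 53220 × 0.05370 = 2857.9 km³.
M(t) = M_∞ + (M₀ − M_∞)·e^(−t/τ); t/τ = 0.0257/0.05370 = 0.4786, so e^(−t/τ) = 0.6197.
M(t) = 2857.9 − 484.9 × 0.6197 = 2557.4 km³.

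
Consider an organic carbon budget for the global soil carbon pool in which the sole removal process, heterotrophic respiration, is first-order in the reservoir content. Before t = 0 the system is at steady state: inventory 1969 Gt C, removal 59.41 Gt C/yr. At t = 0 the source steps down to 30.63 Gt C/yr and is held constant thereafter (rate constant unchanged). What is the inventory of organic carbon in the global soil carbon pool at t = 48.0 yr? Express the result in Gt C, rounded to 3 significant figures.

τ = M₀/F₀ = 1969/59.41 = 33.14 yr; rate constant k = 1/τ.
New steady state M_∞ = F₁/k = F₁·τ = 30.63 × 33.14 = 1015.2 Gt C.
M(t) = M_∞ + (M₀ − M_∞)·e^(−t/τ); t/τ = 48.0/33.14 = 1.448, so e^(−t/τ) = 0.2350.
M(t) = 1015.2 + 953.8 × 0.2350 = 1239.3 Gt C.

1240 Gt C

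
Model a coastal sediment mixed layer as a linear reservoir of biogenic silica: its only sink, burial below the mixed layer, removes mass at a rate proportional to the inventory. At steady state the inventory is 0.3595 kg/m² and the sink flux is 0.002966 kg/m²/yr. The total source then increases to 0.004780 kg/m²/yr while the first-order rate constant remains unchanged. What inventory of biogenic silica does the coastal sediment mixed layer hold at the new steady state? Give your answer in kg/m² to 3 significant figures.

0.579 kg/m²

Rate constant k = F/M = 0.002966 / 0.3595 = 0.008250 yr⁻¹.
At the new steady state, source = k·M_new ⇒ M_new = 0.004780 / 0.008250 = 0.5794 kg/m².
(Equivalently M_new = M × F_new/F_old = 0.3595 × 0.004780/0.002966.)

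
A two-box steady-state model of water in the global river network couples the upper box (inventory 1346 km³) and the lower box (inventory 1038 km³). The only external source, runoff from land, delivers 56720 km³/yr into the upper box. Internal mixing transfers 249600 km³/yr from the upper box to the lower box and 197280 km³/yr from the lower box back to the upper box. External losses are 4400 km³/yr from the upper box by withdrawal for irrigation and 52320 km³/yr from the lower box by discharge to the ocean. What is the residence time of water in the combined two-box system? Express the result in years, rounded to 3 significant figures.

Treat the two boxes together as one reservoir: the mixing fluxes between them are internal recycling, so τ = ΣM / Σ(external losses).
M_total = 1346 + 1038 = 2384.0 km³.
ΣF_external_out = 4400 + 52320 = 56720 km³/yr.
τ = M_total / ΣF_ext = 2384.0 / 56720 = 0.04203 yr.

0.0420 yr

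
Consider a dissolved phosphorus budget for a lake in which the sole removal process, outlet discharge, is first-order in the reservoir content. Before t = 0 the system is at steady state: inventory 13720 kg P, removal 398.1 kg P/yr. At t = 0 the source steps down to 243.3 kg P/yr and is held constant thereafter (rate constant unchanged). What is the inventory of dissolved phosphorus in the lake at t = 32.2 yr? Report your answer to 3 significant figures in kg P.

10500 kg P

The sink rate constant is k = F₀/M₀ = 398.1/13720 = 0.02902 yr⁻¹.
Solving dM/dt = F₁ − kM with M(0) = M₀ gives M(t) = F₁/k + (M₀ − F₁/k)·e^(−kt).
F₁/k = 243.3/0.02902 = 8385.0 kg P; kt = 0.02902 × 32.2 = 0.9343, e^(−kt) = 0.3929.
M(32.2) = 8385.0 + (13720 − 8385.0) × 0.3929 = 8385.0 + 2096 = 10481 kg P.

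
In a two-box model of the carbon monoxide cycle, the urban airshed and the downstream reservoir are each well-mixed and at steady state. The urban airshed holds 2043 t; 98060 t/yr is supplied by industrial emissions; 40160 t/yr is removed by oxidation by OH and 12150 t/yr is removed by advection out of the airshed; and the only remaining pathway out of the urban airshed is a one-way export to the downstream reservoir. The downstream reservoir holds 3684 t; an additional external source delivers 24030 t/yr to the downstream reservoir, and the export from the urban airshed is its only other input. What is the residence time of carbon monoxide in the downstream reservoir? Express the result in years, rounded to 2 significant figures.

0.053 yr

Balance the urban airshed: ΣF_in = 98060 t/yr.
Export to the downstream reservoir = ΣF_in − (40160 + 12150) = 45750 t/yr.
Total input to the downstream reservoir = 45750 + 24030 = 69780 t/yr; at steady state this equals its total output.
τ = M / F = 3684 / 69780 = 0.05279 yr.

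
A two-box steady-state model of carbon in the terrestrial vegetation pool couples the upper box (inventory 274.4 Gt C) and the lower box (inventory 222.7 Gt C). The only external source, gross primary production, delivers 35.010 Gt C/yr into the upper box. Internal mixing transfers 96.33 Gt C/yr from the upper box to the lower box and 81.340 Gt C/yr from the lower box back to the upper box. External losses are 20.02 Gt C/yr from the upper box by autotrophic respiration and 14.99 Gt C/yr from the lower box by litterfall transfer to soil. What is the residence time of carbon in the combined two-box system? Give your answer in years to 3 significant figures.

Residence time in the combined system uses the total inventory and the total *external* removal — internal exchanges between the two boxes cancel.
M_total = 274.4 + 222.7 = 497.10 Gt C.
ΣF_external_out = 20.02 + 14.99 = 35.010 Gt C/yr.
τ = M_total / ΣF_ext = 497.10 / 35.010 = 14.20 yr.

14.2 yr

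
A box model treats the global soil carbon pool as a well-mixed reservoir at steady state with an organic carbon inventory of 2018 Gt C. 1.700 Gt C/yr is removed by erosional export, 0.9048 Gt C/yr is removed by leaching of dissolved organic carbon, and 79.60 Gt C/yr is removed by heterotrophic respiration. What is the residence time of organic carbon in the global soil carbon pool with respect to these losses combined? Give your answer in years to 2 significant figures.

25 yr

Total removal = 1.700 + 0.9048 + 79.60 = 82.205 Gt C/yr.
τ = M / ΣF_out = 2018 / 82.205 = 24.55 yr.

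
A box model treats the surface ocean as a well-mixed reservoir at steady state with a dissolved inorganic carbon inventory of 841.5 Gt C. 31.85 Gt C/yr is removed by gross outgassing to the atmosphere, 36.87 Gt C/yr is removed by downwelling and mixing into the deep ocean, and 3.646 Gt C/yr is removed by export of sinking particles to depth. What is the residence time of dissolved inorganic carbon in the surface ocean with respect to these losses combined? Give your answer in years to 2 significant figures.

12 yr

Total removal = 31.85 + 36.87 + 3.646 = 72.366 Gt C/yr.
τ = M / ΣF_out = 841.5 / 72.366 = 11.63 yr.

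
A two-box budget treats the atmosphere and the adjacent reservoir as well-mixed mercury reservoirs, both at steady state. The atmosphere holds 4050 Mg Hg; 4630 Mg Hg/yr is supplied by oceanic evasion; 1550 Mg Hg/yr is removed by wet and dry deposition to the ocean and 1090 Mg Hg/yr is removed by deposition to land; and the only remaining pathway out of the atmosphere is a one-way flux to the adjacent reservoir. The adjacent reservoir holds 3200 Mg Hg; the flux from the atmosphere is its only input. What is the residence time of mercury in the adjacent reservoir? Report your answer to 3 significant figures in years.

1.61 yr

Balance the atmosphere: ΣF_in = 4630.0 Mg Hg/yr.
Flux to the adjacent reservoir = ΣF_in − (1550 + 1090) = 1990.0 Mg Hg/yr.
At steady state the output of the adjacent reservoir equals its input, 1990.0 Mg Hg/yr.
τ = M / F = 3200 / 1990.0 = 1.608 yr.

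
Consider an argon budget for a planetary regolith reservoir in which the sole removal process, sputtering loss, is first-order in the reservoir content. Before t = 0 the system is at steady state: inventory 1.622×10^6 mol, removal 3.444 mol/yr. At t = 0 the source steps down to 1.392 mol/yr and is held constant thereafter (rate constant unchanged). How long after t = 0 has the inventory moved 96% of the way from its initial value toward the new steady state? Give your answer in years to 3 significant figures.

1.52×10^6 yr

τ = M₀/F₀ = 1.622×10^6/3.444 = 471000 yr.
The remaining gap fraction is e^(−t/τ); 96% covered ⇒ e^(−t/τ) = 0.0400.
t = −τ ln(0.0400) = 471000 × 3.219 = 1.516×10^6 yr.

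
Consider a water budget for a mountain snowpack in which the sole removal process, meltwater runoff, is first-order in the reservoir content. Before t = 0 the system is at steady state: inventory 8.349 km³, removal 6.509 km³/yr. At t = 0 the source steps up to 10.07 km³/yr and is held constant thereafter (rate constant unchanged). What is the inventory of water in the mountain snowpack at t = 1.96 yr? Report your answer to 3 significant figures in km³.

τ = M₀/F₀ = 8.349/6.509 = 1.283 yr; rate constant k = 1/τ.
New steady state M_∞ = F₁/k = F₁·τ = 10.07 × 1.283 = 12.917 km³.
M(t) = M_∞ + (M₀ − M_∞)·e^(−t/τ); t/τ = 1.96/1.283 = 1.528, so e^(−t/τ) = 0.2170.
M(t) = 12.917 − 4.568 × 0.2170 = 11.926 km³.

11.9 km³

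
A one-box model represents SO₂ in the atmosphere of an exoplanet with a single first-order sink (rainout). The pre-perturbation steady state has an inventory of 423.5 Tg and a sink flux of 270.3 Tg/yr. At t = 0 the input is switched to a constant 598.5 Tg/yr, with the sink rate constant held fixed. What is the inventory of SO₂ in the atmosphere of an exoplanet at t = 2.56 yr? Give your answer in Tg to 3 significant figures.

837 Tg

τ = M₀/F₀ = 423.5/270.3 = 1.567 yr; rate constant k = 1/τ.
New steady state M_∞ = F₁/k = F₁·τ = 598.5 × 1.567 = 937.72 Tg.
M(t) = M_∞ + (M₀ − M_∞)·e^(−t/τ); t/τ = 2.56/1.567 = 1.634, so e^(−t/τ) = 0.1952.
M(t) = 937.72 − 514.2 × 0.1952 = 837.36 Tg.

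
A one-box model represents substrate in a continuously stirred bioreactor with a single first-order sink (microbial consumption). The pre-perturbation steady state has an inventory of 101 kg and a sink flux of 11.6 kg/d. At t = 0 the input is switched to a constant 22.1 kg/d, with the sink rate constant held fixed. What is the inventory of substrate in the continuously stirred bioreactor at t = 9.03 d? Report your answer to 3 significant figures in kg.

160 kg

τ = M₀/F₀ = 101/11.6 = 8.707 d; rate constant k = 1/τ.
New steady state M_∞ = F₁/k = F₁·τ = 22.1 × 8.707 = 192.42 kg.
M(t) = M_∞ + (M₀ − M_∞)·e^(−t/τ); t/τ = 9.03/8.707 = 1.037, so e^(−t/τ) = 0.3545.
M(t) = 192.42 − 91.42 × 0.3545 = 160.02 kg.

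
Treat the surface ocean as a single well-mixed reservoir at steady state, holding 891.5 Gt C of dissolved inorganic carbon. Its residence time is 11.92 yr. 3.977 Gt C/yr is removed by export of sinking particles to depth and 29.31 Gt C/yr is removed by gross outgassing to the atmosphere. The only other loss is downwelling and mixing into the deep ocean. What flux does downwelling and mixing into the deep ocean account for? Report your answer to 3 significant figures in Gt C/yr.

Total removal F = M/τ = 891.5 / 11.92 = 74.79 Gt C/yr.
Downwelling and mixing into the deep ocean = F − (3.977 + 29.31) = 74.79 − 33.29 = 41.50 Gt C/yr.

41.5 Gt C/yr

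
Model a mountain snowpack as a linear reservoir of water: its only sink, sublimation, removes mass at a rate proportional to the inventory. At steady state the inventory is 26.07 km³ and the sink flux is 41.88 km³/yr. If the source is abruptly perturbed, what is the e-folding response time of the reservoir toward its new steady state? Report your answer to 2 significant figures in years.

For a linear reservoir the response time equals the residence time τ = M/F.
τ = 26.07 / 41.88 = 0.6225 yr.

0.62 yr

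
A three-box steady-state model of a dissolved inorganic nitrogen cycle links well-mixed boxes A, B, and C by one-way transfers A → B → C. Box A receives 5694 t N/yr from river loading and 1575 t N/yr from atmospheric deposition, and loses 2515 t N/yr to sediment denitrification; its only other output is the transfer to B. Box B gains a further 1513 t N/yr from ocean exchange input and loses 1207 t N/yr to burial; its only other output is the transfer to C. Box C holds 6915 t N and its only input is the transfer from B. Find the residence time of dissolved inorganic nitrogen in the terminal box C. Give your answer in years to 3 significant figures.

1.37 yr

Box A: F(A→B) = (5694 + 1575) − 2515 = 4754.0 t N/yr.
Box B: F(B→C) = (4754.0 + 1513) − 1207 = 5060.0 t N/yr.
Box C throughput = its input = 5060.0 t N/yr; τ = 6915 / 5060.0 = 1.367 yr.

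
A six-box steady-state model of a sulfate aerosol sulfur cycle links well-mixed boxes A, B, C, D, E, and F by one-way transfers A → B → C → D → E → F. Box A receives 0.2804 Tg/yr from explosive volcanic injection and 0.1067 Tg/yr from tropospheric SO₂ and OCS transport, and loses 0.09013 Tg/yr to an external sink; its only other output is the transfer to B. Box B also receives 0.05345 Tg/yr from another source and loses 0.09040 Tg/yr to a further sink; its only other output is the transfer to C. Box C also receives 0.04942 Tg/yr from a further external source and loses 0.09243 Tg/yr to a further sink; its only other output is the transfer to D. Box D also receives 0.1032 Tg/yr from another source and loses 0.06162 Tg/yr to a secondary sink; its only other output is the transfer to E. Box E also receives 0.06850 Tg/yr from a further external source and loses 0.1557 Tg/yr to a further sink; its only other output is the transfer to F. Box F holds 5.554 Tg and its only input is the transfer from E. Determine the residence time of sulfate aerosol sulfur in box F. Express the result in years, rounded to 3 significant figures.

32.4 yr

Box A: F(A→B) = (0.2804 + 0.1067) − 0.09013 = 0.29697 Tg/yr.
Box B: F(B→C) = (0.29697 + 0.05345) − 0.09040 = 0.26002 Tg/yr.
Box C: F(C→D) = (0.26002 + 0.04942) − 0.09243 = 0.21701 Tg/yr.
Box D: F(D→E) = (0.21701 + 0.1032) − 0.06162 = 0.25859 Tg/yr.
Box E: F(E→F) = (0.25859 + 0.06850) − 0.1557 = 0.17139 Tg/yr.
Box F throughput = its input = 0.17139 Tg/yr; τ = 5.554 / 0.17139 = 32.41 yr.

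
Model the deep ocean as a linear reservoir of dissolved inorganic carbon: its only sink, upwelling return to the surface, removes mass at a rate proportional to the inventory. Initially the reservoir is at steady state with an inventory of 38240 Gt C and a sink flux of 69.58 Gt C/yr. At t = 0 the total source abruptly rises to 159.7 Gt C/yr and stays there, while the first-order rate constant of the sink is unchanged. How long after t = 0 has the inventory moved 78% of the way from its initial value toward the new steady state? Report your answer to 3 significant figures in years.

τ = M₀/F₀ = 38240/69.58 = 549.6 yr.
The remaining gap fraction is e^(−t/τ); 78% covered ⇒ e^(−t/τ) = 0.220.
t = −τ ln(0.220) = 549.6 × 1.514 = 832.1 yr.

832 yr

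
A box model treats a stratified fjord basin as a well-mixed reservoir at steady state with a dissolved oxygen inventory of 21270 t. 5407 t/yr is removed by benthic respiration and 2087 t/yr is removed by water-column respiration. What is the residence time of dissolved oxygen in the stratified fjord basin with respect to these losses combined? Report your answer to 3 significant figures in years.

2.84 yr

Total removal = 5407 + 2087 = 7494.0 t/yr.
τ = M / ΣF_out = 21270 / 7494.0 = 2.838 yr.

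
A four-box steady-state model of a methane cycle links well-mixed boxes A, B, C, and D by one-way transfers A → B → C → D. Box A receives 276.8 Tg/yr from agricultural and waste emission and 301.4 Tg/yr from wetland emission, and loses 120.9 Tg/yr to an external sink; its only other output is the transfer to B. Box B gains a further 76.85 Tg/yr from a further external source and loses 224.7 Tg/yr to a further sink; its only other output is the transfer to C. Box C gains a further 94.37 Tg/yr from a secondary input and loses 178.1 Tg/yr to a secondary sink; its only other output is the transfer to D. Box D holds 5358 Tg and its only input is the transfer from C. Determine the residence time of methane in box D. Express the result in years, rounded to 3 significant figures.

Box A: F(A→B) = (276.8 + 301.4) − 120.9 = 457.30 Tg/yr.
Box B: F(B→C) = (457.30 + 76.85) − 224.7 = 309.45 Tg/yr.
Box C: F(C→D) = (309.45 + 94.37) − 178.1 = 225.72 Tg/yr.
Box D throughput = its input = 225.72 Tg/yr; τ = 5358 / 225.72 = 23.74 yr.

23.7 yr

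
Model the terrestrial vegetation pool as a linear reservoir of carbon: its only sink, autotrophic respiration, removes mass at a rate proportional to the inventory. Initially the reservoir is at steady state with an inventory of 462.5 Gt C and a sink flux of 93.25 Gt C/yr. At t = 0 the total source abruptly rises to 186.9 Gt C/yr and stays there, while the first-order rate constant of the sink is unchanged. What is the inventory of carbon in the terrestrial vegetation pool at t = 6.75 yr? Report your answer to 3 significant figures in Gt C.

τ = M₀/F₀ = 462.5/93.25 = 4.960 yr; rate constant k = 1/τ.
New steady state M_∞ = F₁/k = F₁·τ = 186.9 × 4.960 = 926.98 Gt C.
M(t) = M_∞ + (M₀ − M_∞)·e^(−t/τ); t/τ = 6.75/4.960 = 1.361, so e^(−t/τ) = 0.2564.
M(t) = 926.98 − 464.5 × 0.2564 = 807.88 Gt C.

808 Gt C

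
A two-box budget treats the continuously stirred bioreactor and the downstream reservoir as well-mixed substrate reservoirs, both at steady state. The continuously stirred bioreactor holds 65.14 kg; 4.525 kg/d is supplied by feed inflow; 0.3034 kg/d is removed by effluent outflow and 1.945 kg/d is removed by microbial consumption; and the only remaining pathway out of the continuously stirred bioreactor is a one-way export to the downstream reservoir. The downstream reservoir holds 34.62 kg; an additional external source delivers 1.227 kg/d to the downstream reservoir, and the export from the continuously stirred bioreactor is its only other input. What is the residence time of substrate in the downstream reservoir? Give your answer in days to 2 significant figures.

Balance the continuously stirred bioreactor: ΣF_in = 4.5250 kg/d.
Export to the downstream reservoir = ΣF_in − (0.3034 + 1.945) = 2.2766 kg/d.
Total input to the downstream reservoir = 2.2766 + 1.227 = 3.5036 kg/d; at steady state this equals its total output.
τ = M / F = 34.62 / 3.5036 = 9.881 d.

9.9 d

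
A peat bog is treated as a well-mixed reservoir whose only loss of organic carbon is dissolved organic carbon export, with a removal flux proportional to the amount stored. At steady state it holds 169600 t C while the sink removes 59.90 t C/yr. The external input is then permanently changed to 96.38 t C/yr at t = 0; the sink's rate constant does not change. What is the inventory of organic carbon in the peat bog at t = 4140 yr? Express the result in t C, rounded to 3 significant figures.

249000 t C

The sink rate constant is k = F₀/M₀ = 59.90/169600 = 0.0003532 yr⁻¹.
Solving dM/dt = F₁ − kM with M(0) = M₀ gives M(t) = F₁/k + (M₀ − F₁/k)·e^(−kt).
F₁/k = 96.38/0.0003532 = 272890 t C; kt = 0.0003532 × 4140 = 1.462, e^(−kt) = 0.2317.
M(4140) = 272890 + (169600 − 272890) × 0.2317 = 272890 − 23940 = 248950 t C.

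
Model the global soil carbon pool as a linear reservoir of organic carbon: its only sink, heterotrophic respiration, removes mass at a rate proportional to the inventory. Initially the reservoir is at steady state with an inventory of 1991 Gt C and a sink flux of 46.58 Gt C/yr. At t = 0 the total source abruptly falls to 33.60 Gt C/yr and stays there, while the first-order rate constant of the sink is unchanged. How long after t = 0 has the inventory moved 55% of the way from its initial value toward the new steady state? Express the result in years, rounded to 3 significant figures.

34.1 yr

τ = M₀/F₀ = 1991/46.58 = 42.74 yr.
The remaining gap fraction is e^(−t/τ); 55% covered ⇒ e^(−t/τ) = 0.450.
t = −τ ln(0.450) = 42.74 × 0.7985 = 34.13 yr.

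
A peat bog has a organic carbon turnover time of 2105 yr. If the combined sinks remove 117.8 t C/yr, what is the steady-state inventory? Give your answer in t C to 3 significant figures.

τ = M/F ⇒ M = τ × F = 2105 × 117.8 = 248000 t C.

248000 t C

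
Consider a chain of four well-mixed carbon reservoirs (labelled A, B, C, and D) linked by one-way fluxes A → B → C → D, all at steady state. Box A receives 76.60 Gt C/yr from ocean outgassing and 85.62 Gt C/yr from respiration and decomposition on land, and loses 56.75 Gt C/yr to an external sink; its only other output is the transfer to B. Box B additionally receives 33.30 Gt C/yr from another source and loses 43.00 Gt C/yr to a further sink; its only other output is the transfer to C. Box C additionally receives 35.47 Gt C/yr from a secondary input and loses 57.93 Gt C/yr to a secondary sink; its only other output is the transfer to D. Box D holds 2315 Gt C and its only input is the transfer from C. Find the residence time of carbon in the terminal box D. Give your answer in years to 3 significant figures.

31.6 yr

Box A: F(A→B) = (76.60 + 85.62) − 56.75 = 105.47 Gt C/yr.
Box B: F(B→C) = (105.47 + 33.30) − 43.00 = 95.770 Gt C/yr.
Box C: F(C→D) = (95.770 + 35.47) − 57.93 = 73.310 Gt C/yr.
Box D throughput = its input = 73.310 Gt C/yr; τ = 2315 / 73.310 = 31.58 yr.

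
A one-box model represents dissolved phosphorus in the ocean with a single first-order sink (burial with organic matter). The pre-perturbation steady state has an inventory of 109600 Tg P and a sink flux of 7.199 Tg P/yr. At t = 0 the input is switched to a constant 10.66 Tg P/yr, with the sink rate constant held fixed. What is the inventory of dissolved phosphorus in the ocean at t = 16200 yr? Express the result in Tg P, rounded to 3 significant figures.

Residence time τ = M₀/F₀ = 15220 yr. The eventual steady state is M_∞ = M₀·(F₁/F₀) = 109600 × 10.66/7.199 = 162290 Tg P.
The anomaly ΔM(t) = M(t) − M_∞ decays as ΔM₀·e^(−t/τ) with ΔM₀ = 109600 − 162290 = −52690 Tg P.
At t = 16200 yr, e^(−t/τ) = e^(−1.064) = 0.3450, so ΔM = −18180 Tg P and M = 162290 − 18180 = 144110 Tg P.

144000 Tg P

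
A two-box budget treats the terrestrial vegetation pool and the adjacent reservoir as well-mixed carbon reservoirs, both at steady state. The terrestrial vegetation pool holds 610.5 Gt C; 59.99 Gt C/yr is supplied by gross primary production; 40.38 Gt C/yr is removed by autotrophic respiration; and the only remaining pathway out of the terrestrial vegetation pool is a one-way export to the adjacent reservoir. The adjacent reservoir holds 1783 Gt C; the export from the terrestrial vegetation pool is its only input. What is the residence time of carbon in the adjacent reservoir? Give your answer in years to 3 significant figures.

Balance the terrestrial vegetation pool: ΣF_in = 59.990 Gt C/yr.
Export to the adjacent reservoir = ΣF_in − (40.38) = 19.610 Gt C/yr.
At steady state the output of the adjacent reservoir equals its input, 19.610 Gt C/yr.
τ = M / F = 1783 / 19.610 = 90.92 yr.

90.9 yr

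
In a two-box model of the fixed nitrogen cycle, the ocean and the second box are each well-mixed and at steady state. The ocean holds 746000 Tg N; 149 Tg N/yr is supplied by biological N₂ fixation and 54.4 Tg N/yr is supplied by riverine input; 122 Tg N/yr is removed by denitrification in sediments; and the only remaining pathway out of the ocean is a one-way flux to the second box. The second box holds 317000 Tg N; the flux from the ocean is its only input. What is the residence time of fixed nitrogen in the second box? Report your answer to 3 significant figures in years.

Balance the ocean: ΣF_in = 149 + 54.4 = 203.40 Tg N/yr.
Flux to the second box = ΣF_in − (122) = 81.400 Tg N/yr.
At steady state the output of the second box equals its input, 81.400 Tg N/yr.
τ = M / F = 317000 / 81.400 = 3894 yr.

3890 yr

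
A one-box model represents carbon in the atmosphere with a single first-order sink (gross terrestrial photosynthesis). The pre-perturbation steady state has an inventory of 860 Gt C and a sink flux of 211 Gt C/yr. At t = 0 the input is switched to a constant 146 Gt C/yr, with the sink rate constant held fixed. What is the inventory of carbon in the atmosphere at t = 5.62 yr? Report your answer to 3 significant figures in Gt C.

τ = M₀/F₀ = 860/211 = 4.076 yr; rate constant k = 1/τ.
New steady state M_∞ = F₁/k = F₁·τ = 146 × 4.076 = 595.07 Gt C.
M(t) = M_∞ + (M₀ − M_∞)·e^(−t/τ); t/τ = 5.62/4.076 = 1.379, so e^(−t/τ) = 0.2519.
M(t) = 595.07 + 264.9 × 0.2519 = 661.80 Gt C.

662 Gt C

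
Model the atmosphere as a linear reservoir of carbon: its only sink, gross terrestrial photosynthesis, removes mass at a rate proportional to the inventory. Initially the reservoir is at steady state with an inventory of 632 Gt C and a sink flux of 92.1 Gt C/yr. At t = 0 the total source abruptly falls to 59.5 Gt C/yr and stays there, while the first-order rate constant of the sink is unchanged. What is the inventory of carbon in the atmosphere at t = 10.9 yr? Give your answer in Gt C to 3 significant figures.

454 Gt C

The sink rate constant is k = F₀/M₀ = 92.1/632 = 0.1457 yr⁻¹.
Solving dM/dt = F₁ − kM with M(0) = M₀ gives M(t) = F₁/k + (M₀ − F₁/k)·e^(−kt).
F₁/k = 59.5/0.1457 = 408.30 Gt C; kt = 0.1457 × 10.9 = 1.588, e^(−kt) = 0.2042.
M(10.9) = 408.30 + (632 − 408.30) × 0.2042 = 408.30 + 45.69 = 453.99 Gt C.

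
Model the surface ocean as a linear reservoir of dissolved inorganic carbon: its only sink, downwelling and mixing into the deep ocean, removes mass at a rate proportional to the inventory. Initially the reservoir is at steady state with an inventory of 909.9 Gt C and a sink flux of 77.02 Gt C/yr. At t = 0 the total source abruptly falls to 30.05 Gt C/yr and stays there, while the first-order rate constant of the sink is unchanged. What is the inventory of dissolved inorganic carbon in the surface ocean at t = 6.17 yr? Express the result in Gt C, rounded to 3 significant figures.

684 Gt C

The sink rate constant is k = F₀/M₀ = 77.02/909.9 = 0.08465 yr⁻¹.
Solving dM/dt = F₁ − kM with M(0) = M₀ gives M(t) = F₁/k + (M₀ − F₁/k)·e^(−kt).
F₁/k = 30.05/0.08465 = 355.01 Gt C; kt = 0.08465 × 6.17 = 0.5223, e^(−kt) = 0.5932.
M(6.17) = 355.01 + (909.9 − 355.01) × 0.5932 = 355.01 + 329.1 = 684.15 Gt C.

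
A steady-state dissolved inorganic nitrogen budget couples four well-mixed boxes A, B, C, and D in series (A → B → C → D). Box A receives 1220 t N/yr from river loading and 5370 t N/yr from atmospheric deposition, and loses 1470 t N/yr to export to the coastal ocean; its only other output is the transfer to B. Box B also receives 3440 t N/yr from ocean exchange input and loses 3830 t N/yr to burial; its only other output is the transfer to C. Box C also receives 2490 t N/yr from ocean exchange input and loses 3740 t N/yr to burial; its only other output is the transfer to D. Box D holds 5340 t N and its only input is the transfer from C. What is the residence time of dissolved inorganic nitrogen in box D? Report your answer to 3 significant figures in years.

1.53 yr

Box A: F(A→B) = (1220 + 5370) − 1470 = 5120.0 t N/yr.
Box B: F(B→C) = (5120.0 + 3440) − 3830 = 4730.0 t N/yr.
Box C: F(C→D) = (4730.0 + 2490) − 3740 = 3480.0 t N/yr.
Box D throughput = its input = 3480.0 t N/yr; τ = 5340 / 3480.0 = 1.534 yr.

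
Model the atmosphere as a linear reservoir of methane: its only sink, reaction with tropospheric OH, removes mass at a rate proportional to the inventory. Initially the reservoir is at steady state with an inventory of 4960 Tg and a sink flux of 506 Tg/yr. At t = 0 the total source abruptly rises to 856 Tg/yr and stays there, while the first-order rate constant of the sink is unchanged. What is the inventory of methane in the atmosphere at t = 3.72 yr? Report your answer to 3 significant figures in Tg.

6040 Tg

The sink rate constant is k = F₀/M₀ = 506/4960 = 0.1020 yr⁻¹.
Solving dM/dt = F₁ − kM with M(0) = M₀ gives M(t) = F₁/k + (M₀ − F₁/k)·e^(−kt).
F₁/k = 856/0.1020 = 8390.8 Tg; kt = 0.1020 × 3.72 = 0.3795, e^(−kt) = 0.6842.
M(3.72) = 8390.8 + (4960 − 8390.8) × 0.6842 = 8390.8 − 2347 = 6043.4 Tg.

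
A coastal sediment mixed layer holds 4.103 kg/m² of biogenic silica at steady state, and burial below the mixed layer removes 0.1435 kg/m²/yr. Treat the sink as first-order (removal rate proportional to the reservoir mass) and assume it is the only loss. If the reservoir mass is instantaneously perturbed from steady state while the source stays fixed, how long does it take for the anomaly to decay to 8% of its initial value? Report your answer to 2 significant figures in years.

72 yr

For a linear reservoir the anomaly decays as exp(−t/τ) with τ = M/F = 4.103/0.1435 = 28.59 yr.
exp(−t/τ) = 0.08 ⇒ t = −τ ln(0.08) = 28.59 × 2.526 = 72.22 yr.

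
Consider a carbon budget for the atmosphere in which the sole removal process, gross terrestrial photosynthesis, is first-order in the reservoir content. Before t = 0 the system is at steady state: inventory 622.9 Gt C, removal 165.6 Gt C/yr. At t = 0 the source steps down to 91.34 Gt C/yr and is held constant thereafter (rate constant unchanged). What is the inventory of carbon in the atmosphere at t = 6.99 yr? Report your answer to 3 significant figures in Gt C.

387 Gt C

The sink rate constant is k = F₀/M₀ = 165.6/622.9 = 0.2659 yr⁻¹.
Solving dM/dt = F₁ − kM with M(0) = M₀ gives M(t) = F₁/k + (M₀ − F₁/k)·e^(−kt).
F₁/k = 91.34/0.2659 = 343.57 Gt C; kt = 0.2659 × 6.99 = 1.858, e^(−kt) = 0.1559.
M(6.99) = 343.57 + (622.9 − 343.57) × 0.1559 = 343.57 + 43.56 = 387.13 Gt C.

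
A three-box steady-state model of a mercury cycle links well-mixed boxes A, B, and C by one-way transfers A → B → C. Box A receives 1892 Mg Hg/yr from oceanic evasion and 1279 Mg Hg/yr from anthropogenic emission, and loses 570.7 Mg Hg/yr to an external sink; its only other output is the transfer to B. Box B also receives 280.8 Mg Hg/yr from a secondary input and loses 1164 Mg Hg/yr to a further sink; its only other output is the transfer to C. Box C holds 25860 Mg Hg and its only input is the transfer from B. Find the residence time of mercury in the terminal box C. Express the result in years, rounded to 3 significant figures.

15.1 yr

Box A: F(A→B) = (1892 + 1279) − 570.7 = 2600.3 Mg Hg/yr.
Box B: F(B→C) = (2600.3 + 280.8) − 1164 = 1717.1 Mg Hg/yr.
Box C throughput = its input = 1717.1 Mg Hg/yr; τ = 25860 / 1717.1 = 15.06 yr.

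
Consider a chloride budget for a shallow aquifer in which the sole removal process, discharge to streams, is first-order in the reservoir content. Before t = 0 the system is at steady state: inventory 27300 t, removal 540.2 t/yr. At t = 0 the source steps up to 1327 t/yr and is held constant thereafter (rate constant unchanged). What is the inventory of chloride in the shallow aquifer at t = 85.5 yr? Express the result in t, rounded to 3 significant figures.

59700 t

τ = M₀/F₀ = 27300/540.2 = 50.54 yr; rate constant k = 1/τ.
New steady state M_∞ = F₁/k = F₁·τ = 1327 × 50.54 = 67062 t.
M(t) = M_∞ + (M₀ − M_∞)·e^(−t/τ); t/τ = 85.5/50.54 = 1.692, so e^(−t/τ) = 0.1842.
M(t) = 67062 − 39760 × 0.1842 = 59739 t.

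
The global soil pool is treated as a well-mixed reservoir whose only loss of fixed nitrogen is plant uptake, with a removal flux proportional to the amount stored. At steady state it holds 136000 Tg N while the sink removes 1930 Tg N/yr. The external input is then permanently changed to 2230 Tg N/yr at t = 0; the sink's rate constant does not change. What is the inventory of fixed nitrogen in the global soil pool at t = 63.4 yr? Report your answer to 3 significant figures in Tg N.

149000 Tg N

τ = M₀/F₀ = 136000/1930 = 70.47 yr; rate constant k = 1/τ.
New steady state M_∞ = F₁/k = F₁·τ = 2230 × 70.47 = 157140 Tg N.
M(t) = M_∞ + (M₀ − M_∞)·e^(−t/τ); t/τ = 63.4/70.47 = 0.8997, so e^(−t/τ) = 0.4067.
M(t) = 157140 − 21140 × 0.4067 = 148540 Tg N.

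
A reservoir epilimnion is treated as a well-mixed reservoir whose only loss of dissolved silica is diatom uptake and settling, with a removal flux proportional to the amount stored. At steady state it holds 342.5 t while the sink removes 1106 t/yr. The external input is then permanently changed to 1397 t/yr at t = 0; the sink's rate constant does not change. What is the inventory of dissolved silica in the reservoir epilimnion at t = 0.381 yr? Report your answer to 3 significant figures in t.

406 t

The sink rate constant is k = F₀/M₀ = 1106/342.5 = 3.229 yr⁻¹.
Solving dM/dt = F₁ − kM with M(0) = M₀ gives M(t) = F₁/k + (M₀ − F₁/k)·e^(−kt).
F₁/k = 1397/3.229 = 432.62 t; kt = 3.229 × 0.381 = 1.230, e^(−kt) = 0.2922.
M(0.381) = 432.62 + (342.5 − 432.62) × 0.2922 = 432.62 − 26.33 = 406.28 t.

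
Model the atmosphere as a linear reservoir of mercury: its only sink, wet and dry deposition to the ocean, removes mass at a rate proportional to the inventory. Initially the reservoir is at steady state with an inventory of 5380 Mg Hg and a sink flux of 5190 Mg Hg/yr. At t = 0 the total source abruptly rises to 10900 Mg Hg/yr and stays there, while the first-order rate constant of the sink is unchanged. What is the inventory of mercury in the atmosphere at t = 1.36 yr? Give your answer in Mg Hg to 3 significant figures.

9710 Mg Hg

τ = M₀/F₀ = 5380/5190 = 1.037 yr; rate constant k = 1/τ.
New steady state M_∞ = F₁/k = F₁·τ = 10900 × 1.037 = 11299 Mg Hg.
M(t) = M_∞ + (M₀ − M_∞)·e^(−t/τ); t/τ = 1.36/1.037 = 1.312, so e^(−t/τ) = 0.2693.
M(t) = 11299 − 5919 × 0.2693 = 9705.1 Mg Hg.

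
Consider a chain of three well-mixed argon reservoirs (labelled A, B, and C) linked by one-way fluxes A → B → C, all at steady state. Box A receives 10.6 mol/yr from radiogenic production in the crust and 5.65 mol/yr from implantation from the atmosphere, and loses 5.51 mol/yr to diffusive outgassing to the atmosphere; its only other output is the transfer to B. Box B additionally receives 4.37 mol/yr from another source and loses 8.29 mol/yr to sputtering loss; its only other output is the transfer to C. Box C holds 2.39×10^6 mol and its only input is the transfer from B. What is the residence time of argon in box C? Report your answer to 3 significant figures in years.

350000 yr

Box A: F(A→B) = (10.6 + 5.65) − 5.51 = 10.740 mol/yr.
Box B: F(B→C) = (10.740 + 4.37) − 8.29 = 6.8200 mol/yr.
Box C throughput = its input = 6.8200 mol/yr; τ = 2.39×10^6 / 6.8200 = 350400 yr.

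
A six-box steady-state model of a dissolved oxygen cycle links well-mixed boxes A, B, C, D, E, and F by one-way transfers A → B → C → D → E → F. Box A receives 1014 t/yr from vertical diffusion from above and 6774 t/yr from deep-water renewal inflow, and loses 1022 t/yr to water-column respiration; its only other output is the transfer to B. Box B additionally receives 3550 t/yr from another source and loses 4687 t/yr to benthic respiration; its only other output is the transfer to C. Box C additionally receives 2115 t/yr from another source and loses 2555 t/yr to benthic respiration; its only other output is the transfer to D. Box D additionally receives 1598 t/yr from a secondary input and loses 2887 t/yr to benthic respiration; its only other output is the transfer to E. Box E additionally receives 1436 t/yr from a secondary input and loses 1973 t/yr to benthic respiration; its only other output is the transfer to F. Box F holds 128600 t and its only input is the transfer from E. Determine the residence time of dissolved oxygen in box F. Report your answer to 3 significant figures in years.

38.2 yr

Box A: F(A→B) = (1014 + 6774) − 1022 = 6766.0 t/yr.
Box B: F(B→C) = (6766.0 + 3550) − 4687 = 5629.0 t/yr.
Box C: F(C→D) = (5629.0 + 2115) − 2555 = 5189.0 t/yr.
Box D: F(D→E) = (5189.0 + 1598) − 2887 = 3900.0 t/yr.
Box E: F(E→F) = (3900.0 + 1436) − 1973 = 3363.0 t/yr.
Box F throughput = its input = 3363.0 t/yr; τ = 128600 / 3363.0 = 38.24 yr.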